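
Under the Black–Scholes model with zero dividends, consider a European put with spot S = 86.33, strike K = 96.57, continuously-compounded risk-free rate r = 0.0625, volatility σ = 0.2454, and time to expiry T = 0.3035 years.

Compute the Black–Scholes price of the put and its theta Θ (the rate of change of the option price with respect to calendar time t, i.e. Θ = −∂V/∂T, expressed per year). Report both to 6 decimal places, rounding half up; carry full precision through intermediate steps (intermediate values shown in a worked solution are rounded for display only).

price = 10.203568
Θ = -1.733202

σ√T = 0.2454·√0.3035 = 0.135193
d₁ = (ln(S/K) + (r+σ²/2)T) / (σ√T) = (ln(86.33/96.57) + (0.0625+0.2454²/2)·0.3035) / 0.135193 = (-0.112091 + 0.028107) / 0.135193 = -0.621214
d₂ = d₁ − σ√T = -0.621214 − 0.135193 = -0.756406
e^{−rT} = e^{−0.0625·0.3035} = 0.981210
N(−d₁) = 0.732770,  N(−d₂) = 0.775297
Put price V = K·e^{−rT}·N(−d₂) − S·N(−d₁) = 73.463639 − 63.260071 = 10.203568
φ(d₁) = (1/√(2π))·e^{−d₁²/2} = 0.328936
Θ = −S·φ(d₁)·σ/(2√T) + r·K·e^{−rT}·N(−d₂) = −6.324680 + 4.591477 = -1.733202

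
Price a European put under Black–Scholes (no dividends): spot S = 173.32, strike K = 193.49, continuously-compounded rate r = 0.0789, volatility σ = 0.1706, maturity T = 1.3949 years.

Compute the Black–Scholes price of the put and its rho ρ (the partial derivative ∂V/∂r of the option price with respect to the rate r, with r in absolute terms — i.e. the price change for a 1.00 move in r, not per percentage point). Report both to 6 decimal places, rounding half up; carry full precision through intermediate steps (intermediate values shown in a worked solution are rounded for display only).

σ√T = 0.1706·√1.3949 = 0.201489
d₁ = (ln(S/K) + (r+σ²/2)T) / (σ√T) = (ln(173.32/193.49) + (0.0789+0.1706²/2)·1.3949) / 0.201489 = (-0.110086 + 0.130356) / 0.201489 = 0.100602
d₂ = d₁ − σ√T = 0.100602 − 0.201489 = -0.100886
e^{−rT} = e^{−0.0789·1.3949} = 0.895783
N(−d₁) = 0.459933,  N(−d₂) = 0.540180
Put price V = K·e^{−rT}·N(−d₂) − S·N(−d₁) = 93.626621 − 79.715606 = 13.911016
ρ = −K·T·e^{−rT}·N(−d₂) = -130.599774

price = 13.911016
ρ = -130.599774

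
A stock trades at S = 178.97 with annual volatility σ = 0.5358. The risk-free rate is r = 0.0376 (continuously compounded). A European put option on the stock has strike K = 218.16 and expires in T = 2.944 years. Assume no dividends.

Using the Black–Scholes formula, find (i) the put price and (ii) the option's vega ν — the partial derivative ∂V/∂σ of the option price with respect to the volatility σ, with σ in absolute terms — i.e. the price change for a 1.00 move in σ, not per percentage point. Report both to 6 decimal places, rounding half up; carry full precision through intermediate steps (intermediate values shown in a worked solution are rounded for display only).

σ√T = 0.5358·√2.944 = 0.919330
d₁ = (ln(S/K) + (r+σ²/2)T) / (σ√T) = (ln(178.97/218.16) + (0.0376+0.5358²/2)·2.944) / 0.919330 = (-0.198011 + 0.533279) / 0.919330 = 0.364687
d₂ = d₁ − σ√T = 0.364687 − 0.919330 = -0.554643
e^{−rT} = e^{−0.0376·2.944} = 0.895212
N(−d₁) = 0.357672,  N(−d₂) = 0.710431
Put price V = K·e^{−rT}·N(−d₂) − S·N(−d₁) = 138.746754 − 64.012639 = 74.734115
φ(d₁) = (1/√(2π))·e^{−d₁²/2} = 0.373276
ν = S·φ(d₁)·√T = 114.624994

price = 74.734115
ν = 114.624994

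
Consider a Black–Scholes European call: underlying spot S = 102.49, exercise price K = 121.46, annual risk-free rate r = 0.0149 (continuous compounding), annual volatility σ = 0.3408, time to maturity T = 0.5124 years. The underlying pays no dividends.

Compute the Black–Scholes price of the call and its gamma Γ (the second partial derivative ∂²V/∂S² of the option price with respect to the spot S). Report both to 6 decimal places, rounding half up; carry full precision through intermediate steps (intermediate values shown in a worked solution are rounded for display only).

price = 4.093227
Γ = 0.013770

σ√T = 0.3408·√0.5124 = 0.243952
d₁ = (ln(S/K) + (r+σ²/2)T) / (σ√T) = (ln(102.49/121.46) + (0.0149+0.3408²/2)·0.5124) / 0.243952 = (-0.169820 + 0.037391) / 0.243952 = -0.542848
d₂ = d₁ − σ√T = -0.542848 − 0.243952 = -0.786800
e^{−rT} = e^{−0.0149·0.5124} = 0.992394
N(d₁) = 0.293617,  N(d₂) = 0.215700
Call price V = S·N(d₁) − K·e^{−rT}·N(d₂) = 30.092836 − 25.999609 = 4.093227
φ(d₁) = (1/√(2π))·e^{−d₁²/2} = 0.344287
Γ = φ(d₁) / (S·σ·√T) = 0.013770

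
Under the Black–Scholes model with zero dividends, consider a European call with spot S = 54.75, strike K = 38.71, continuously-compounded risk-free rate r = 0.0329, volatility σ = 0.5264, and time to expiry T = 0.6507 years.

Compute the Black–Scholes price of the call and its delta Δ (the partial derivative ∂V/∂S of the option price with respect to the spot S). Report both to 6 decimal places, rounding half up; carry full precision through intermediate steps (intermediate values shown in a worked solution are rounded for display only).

price = 18.895170
Δ = 0.859743

σ√T = 0.5264·√0.6507 = 0.424626
d₁ = (ln(S/K) + (r+σ²/2)T) / (σ√T) = (ln(54.75/38.71) + (0.0329+0.5264²/2)·0.6507) / 0.424626 = (0.346679 + 0.111562) / 0.424626 = 1.079164
d₂ = d₁ − σ√T = 1.079164 − 0.424626 = 0.654539
e^{−rT} = e^{−0.0329·0.6507} = 0.978819
N(d₁) = 0.859743,  N(d₂) = 0.743618
Call price V = S·N(d₁) − K·e^{−rT}·N(d₂) = 47.070917 − 28.175747 = 18.895170
Δ = N(d₁) = 0.859743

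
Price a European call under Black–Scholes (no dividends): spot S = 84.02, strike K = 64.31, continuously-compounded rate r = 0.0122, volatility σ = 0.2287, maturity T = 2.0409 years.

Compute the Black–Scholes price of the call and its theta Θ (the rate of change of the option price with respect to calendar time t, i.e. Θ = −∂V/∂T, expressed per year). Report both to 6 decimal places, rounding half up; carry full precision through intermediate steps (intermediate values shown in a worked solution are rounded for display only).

σ√T = 0.2287·√2.0409 = 0.326721
d₁ = (ln(S/K) + (r+σ²/2)T) / (σ√T) = (ln(84.02/64.31) + (0.0122+0.2287²/2)·2.0409) / 0.326721 = (0.267340 + 0.078272) / 0.326721 = 1.057820
d₂ = d₁ − σ√T = 1.057820 − 0.326721 = 0.731099
e^{−rT} = e^{−0.0122·2.0409} = 0.975408
N(d₁) = 0.854931,  N(d₂) = 0.767641
Call price V = S·N(d₁) − K·e^{−rT}·N(d₂) = 71.831324 − 48.152961 = 23.678363
φ(d₁) = (1/√(2π))·e^{−d₁²/2} = 0.227995
Θ = −S·φ(d₁)·σ/(2√T) − r·K·e^{−rT}·N(d₂) = −1.533324 − 0.587466 = -2.120790

price = 23.678363
Θ = -2.120790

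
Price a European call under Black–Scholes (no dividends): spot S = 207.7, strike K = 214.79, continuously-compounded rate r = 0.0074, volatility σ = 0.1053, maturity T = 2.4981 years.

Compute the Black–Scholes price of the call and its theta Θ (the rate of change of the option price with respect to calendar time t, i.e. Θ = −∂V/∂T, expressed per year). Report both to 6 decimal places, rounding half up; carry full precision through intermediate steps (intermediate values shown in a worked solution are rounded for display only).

price = 12.358106
Θ = -3.432628

σ√T = 0.1053·√2.4981 = 0.166431
d₁ = (ln(S/K) + (r+σ²/2)T) / (σ√T) = (ln(207.7/214.79) + (0.0074+0.1053²/2)·2.4981) / 0.166431 = (-0.033566 + 0.032336) / 0.166431 = -0.007394
d₂ = d₁ − σ√T = -0.007394 − 0.166431 = -0.173824
e^{−rT} = e^{−0.0074·2.4981} = 0.981684
N(d₁) = 0.497050,  N(d₂) = 0.431002
Call price V = S·N(d₁) − K·e^{−rT}·N(d₂) = 103.237352 − 90.879246 = 12.358106
φ(d₁) = (1/√(2π))·e^{−d₁²/2} = 0.398931
Θ = −S·φ(d₁)·σ/(2√T) − r·K·e^{−rT}·N(d₂) = −2.760121 − 0.672506 = -3.432628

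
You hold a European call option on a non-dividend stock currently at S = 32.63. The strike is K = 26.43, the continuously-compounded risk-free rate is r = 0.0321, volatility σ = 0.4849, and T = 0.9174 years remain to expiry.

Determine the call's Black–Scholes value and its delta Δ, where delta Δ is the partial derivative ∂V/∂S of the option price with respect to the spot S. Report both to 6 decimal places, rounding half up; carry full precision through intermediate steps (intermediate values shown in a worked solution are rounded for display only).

σ√T = 0.4849·√0.9174 = 0.464442
d₁ = (ln(S/K) + (r+σ²/2)T) / (σ√T) = (ln(32.63/26.43) + (0.0321+0.4849²/2)·0.9174) / 0.464442 = (0.210732 + 0.137302) / 0.464442 = 0.749360
d₂ = d₁ − σ√T = 0.749360 − 0.464442 = 0.284918
e^{−rT} = e^{−0.0321·0.9174} = 0.970981
N(d₁) = 0.773180,  N(d₂) = 0.612146
Call price V = S·N(d₁) − K·e^{−rT}·N(d₂) = 25.228856 − 15.709526 = 9.519329
Δ = N(d₁) = 0.773180

price = 9.519329
Δ = 0.773180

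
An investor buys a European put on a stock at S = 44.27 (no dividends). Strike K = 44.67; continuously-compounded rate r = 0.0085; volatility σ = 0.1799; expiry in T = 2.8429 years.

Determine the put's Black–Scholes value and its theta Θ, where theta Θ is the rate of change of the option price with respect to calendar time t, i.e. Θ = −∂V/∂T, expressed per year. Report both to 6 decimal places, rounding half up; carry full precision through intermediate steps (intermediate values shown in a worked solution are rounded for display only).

price = 4.969806
Θ = -0.722907

σ√T = 0.1799·√2.8429 = 0.303328
d₁ = (ln(S/K) + (r+σ²/2)T) / (σ√T) = (ln(44.27/44.67) + (0.0085+0.1799²/2)·2.8429) / 0.303328 = (-0.008995 + 0.070168) / 0.303328 = 0.201675
d₂ = d₁ − σ√T = 0.201675 − 0.303328 = -0.101653
e^{−rT} = e^{−0.0085·2.8429} = 0.976125
N(−d₁) = 0.420085,  N(−d₂) = 0.540484
Put price V = K·e^{−rT}·N(−d₂) − S·N(−d₁) = 23.566987 − 18.597182 = 4.969806
φ(d₁) = (1/√(2π))·e^{−d₁²/2} = 0.390911
Θ = −S·φ(d₁)·σ/(2√T) + r·K·e^{−rT}·N(−d₂) = −0.923226 + 0.200319 = -0.722907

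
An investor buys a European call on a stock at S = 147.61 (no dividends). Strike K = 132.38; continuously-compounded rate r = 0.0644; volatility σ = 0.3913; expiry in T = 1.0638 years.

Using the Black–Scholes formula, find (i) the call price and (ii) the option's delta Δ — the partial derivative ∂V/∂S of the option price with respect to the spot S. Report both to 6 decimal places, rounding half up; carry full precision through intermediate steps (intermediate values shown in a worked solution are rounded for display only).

σ√T = 0.3913·√1.0638 = 0.403589
d₁ = (ln(S/K) + (r+σ²/2)T) / (σ√T) = (ln(147.61/132.38) + (0.0644+0.3913²/2)·1.0638) / 0.403589 = (0.108897 + 0.149951) / 0.403589 = 0.641365
d₂ = d₁ − σ√T = 0.641365 − 0.403589 = 0.237775
e^{−rT} = e^{−0.0644·1.0638} = 0.933785
N(d₁) = 0.739357,  N(d₂) = 0.593972
Call price V = S·N(d₁) − K·e^{−rT}·N(d₂) = 109.136504 − 73.423586 = 35.712918
Δ = N(d₁) = 0.739357

price = 35.712918
Δ = 0.739357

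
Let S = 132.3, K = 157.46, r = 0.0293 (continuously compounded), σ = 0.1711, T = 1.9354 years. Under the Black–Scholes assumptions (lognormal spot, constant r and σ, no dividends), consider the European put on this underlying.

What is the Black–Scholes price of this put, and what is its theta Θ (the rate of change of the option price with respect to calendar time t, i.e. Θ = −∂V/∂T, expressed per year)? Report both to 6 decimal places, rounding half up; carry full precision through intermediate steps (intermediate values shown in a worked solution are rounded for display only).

σ√T = 0.1711·√1.9354 = 0.238032
d₁ = (ln(S/K) + (r+σ²/2)T) / (σ√T) = (ln(132.3/157.46) + (0.0293+0.1711²/2)·1.9354) / 0.238032 = (-0.174099 + 0.085037) / 0.238032 = -0.374162
d₂ = d₁ − σ√T = -0.374162 − 0.238032 = -0.612194
e^{−rT} = e^{−0.0293·1.9354} = 0.944871
N(−d₁) = 0.645858,  N(−d₂) = 0.729795
Put price V = K·e^{−rT}·N(−d₂) − S·N(−d₁) = 108.578462 − 85.447029 = 23.131433
φ(d₁) = (1/√(2π))·e^{−d₁²/2} = 0.371972
Θ = −S·φ(d₁)·σ/(2√T) + r·K·e^{−rT}·N(−d₂) = −3.026248 + 3.181349 = 0.155101

price = 23.131433
Θ = 0.155101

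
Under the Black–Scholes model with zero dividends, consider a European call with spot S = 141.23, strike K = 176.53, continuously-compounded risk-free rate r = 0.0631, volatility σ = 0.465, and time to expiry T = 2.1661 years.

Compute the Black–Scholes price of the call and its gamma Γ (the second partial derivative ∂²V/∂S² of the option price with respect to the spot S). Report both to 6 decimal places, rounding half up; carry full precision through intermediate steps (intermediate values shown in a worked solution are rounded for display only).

price = 33.455122
Γ = 0.004032

σ√T = 0.465·√2.1661 = 0.684372
d₁ = (ln(S/K) + (r+σ²/2)T) / (σ√T) = (ln(141.23/176.53) + (0.0631+0.465²/2)·2.1661) / 0.684372 = (-0.223101 + 0.370863) / 0.684372 = 0.215909
d₂ = d₁ − σ√T = 0.215909 − 0.684372 = -0.468463
e^{−rT} = e^{−0.0631·2.1661} = 0.872249
N(d₁) = 0.585471,  N(d₂) = 0.319727
Call price V = S·N(d₁) − K·e^{−rT}·N(d₂) = 82.686043 − 49.230921 = 33.455122
φ(d₁) = (1/√(2π))·e^{−d₁²/2} = 0.389751
Γ = φ(d₁) / (S·σ·√T) = 0.004032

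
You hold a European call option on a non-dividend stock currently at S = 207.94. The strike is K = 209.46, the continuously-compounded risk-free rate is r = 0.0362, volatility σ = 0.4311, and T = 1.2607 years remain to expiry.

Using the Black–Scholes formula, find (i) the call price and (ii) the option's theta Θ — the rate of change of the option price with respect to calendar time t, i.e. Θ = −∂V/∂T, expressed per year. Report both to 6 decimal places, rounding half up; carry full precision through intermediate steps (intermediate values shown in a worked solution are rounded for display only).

σ√T = 0.4311·√1.2607 = 0.484043
d₁ = (ln(S/K) + (r+σ²/2)T) / (σ√T) = (ln(207.94/209.46) + (0.0362+0.4311²/2)·1.2607) / 0.484043 = (-0.007283 + 0.162786) / 0.484043 = 0.321259
d₂ = d₁ − σ√T = 0.321259 − 0.484043 = -0.162784
e^{−rT} = e^{−0.0362·1.2607} = 0.955388
N(d₁) = 0.625993,  N(d₂) = 0.435344
Call price V = S·N(d₁) − K·e^{−rT}·N(d₂) = 130.168933 − 87.119163 = 43.049769
φ(d₁) = (1/√(2π))·e^{−d₁²/2} = 0.378878
Θ = −S·φ(d₁)·σ/(2√T) − r·K·e^{−rT}·N(d₂) = −15.124434 − 3.153714 = -18.278148

price = 43.049769
Θ = -18.278148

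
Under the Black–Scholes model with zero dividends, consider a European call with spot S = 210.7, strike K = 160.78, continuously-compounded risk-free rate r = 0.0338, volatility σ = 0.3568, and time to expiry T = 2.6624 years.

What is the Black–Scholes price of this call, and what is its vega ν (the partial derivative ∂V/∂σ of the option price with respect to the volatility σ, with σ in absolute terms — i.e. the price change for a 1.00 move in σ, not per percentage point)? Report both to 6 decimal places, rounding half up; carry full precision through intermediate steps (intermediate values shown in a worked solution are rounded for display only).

σ√T = 0.3568·√2.6624 = 0.582186
d₁ = (ln(S/K) + (r+σ²/2)T) / (σ√T) = (ln(210.7/160.78) + (0.0338+0.3568²/2)·2.6624) / 0.582186 = (0.270398 + 0.259459) / 0.582186 = 0.910118
d₂ = d₁ − σ√T = 0.910118 − 0.582186 = 0.327932
e^{−rT} = e^{−0.0338·2.6624} = 0.913941
N(d₁) = 0.818620,  N(d₂) = 0.628519
Call price V = S·N(d₁) − K·e^{−rT}·N(d₂) = 172.483194 − 92.356683 = 80.126511
φ(d₁) = (1/√(2π))·e^{−d₁²/2} = 0.263660
ν = S·φ(d₁)·√T = 90.645251

price = 80.126511
ν = 90.645251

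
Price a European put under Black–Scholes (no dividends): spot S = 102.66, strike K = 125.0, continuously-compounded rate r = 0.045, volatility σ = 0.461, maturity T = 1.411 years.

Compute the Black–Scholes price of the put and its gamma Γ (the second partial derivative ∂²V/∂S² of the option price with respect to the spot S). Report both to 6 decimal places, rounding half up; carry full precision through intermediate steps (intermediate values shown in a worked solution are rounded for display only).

σ√T = 0.461·√1.411 = 0.547601
d₁ = (ln(S/K) + (r+σ²/2)T) / (σ√T) = (ln(102.66/125.0) + (0.045+0.461²/2)·1.411) / 0.547601 = (-0.196891 + 0.213429) / 0.547601 = 0.030200
d₂ = d₁ − σ√T = 0.030200 − 0.547601 = -0.517402
e^{−rT} = e^{−0.045·1.411} = 0.938479
N(−d₁) = 0.487954,  N(−d₂) = 0.697562
Put price V = K·e^{−rT}·N(−d₂) − S·N(−d₁) = 81.830902 − 50.093347 = 31.737555
φ(d₁) = (1/√(2π))·e^{−d₁²/2} = 0.398760
Γ = φ(d₁) / (S·σ·√T) = 0.007093

price = 31.737555
Γ = 0.007093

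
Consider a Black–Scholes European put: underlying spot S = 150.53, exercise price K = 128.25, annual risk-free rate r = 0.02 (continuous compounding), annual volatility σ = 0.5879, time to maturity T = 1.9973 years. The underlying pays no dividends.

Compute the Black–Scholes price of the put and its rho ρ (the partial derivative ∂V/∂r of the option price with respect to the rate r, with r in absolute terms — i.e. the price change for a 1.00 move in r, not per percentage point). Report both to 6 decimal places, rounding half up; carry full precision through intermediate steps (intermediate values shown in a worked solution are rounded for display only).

price = 31.643910
ρ = -140.114619

σ√T = 0.5879·√1.9973 = 0.830855
d₁ = (ln(S/K) + (r+σ²/2)T) / (σ√T) = (ln(150.53/128.25) + (0.02+0.5879²/2)·1.9973) / 0.830855 = (0.160181 + 0.385106) / 0.830855 = 0.656296
d₂ = d₁ − σ√T = 0.656296 − 0.830855 = -0.174559
e^{−rT} = e^{−0.02·1.9973} = 0.960841
N(−d₁) = 0.255817,  N(−d₂) = 0.569287
Put price V = K·e^{−rT}·N(−d₂) − S·N(−d₁) = 70.152015 − 38.508105 = 31.643910
ρ = −K·T·e^{−rT}·N(−d₂) = -140.114619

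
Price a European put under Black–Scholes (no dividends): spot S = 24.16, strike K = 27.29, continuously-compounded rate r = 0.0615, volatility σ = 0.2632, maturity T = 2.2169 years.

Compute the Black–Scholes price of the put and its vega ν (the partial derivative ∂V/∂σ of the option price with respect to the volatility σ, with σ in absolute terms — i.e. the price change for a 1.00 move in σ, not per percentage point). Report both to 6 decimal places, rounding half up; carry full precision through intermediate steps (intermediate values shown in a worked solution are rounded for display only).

price = 3.554508
ν = 13.966661

σ√T = 0.2632·√2.2169 = 0.391885
d₁ = (ln(S/K) + (r+σ²/2)T) / (σ√T) = (ln(24.16/27.29) + (0.0615+0.2632²/2)·2.2169) / 0.391885 = (-0.121822 + 0.213126) / 0.391885 = 0.232988
d₂ = d₁ − σ√T = 0.232988 − 0.391885 = -0.158898
e^{−rT} = e^{−0.0615·2.2169} = 0.872546
N(−d₁) = 0.407886,  N(−d₂) = 0.563125
Put price V = K·e^{−rT}·N(−d₂) − S·N(−d₁) = 13.409022 − 9.854514 = 3.554508
φ(d₁) = (1/√(2π))·e^{−d₁²/2} = 0.388260
ν = S·φ(d₁)·√T = 13.966661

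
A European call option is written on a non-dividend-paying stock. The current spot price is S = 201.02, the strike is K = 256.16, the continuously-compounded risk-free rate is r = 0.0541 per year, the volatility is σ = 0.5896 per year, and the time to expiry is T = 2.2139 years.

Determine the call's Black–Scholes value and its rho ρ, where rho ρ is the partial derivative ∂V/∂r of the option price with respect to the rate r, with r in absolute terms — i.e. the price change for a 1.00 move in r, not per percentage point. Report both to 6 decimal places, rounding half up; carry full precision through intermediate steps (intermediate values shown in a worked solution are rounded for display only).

σ√T = 0.5896·√2.2139 = 0.877276
d₁ = (ln(S/K) + (r+σ²/2)T) / (σ√T) = (ln(201.02/256.16) + (0.0541+0.5896²/2)·2.2139) / 0.877276 = (-0.242398 + 0.504579) / 0.877276 = 0.298858
d₂ = d₁ − σ√T = 0.298858 − 0.877276 = -0.578418
e^{−rT} = e^{−0.0541·2.2139} = 0.887123
N(d₁) = 0.617476,  N(d₂) = 0.281491
Call price V = S·N(d₁) − K·e^{−rT}·N(d₂) = 124.124990 − 63.967483 = 60.157507
ρ = K·T·e^{−rT}·N(d₂) = 141.617611

price = 60.157507
ρ = 141.617611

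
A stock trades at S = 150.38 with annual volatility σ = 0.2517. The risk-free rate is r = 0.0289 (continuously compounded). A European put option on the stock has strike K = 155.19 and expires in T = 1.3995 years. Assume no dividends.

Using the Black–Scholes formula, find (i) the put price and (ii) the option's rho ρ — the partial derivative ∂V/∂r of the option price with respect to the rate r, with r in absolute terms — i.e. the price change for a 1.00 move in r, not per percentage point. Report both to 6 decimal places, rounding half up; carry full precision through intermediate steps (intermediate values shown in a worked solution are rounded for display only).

σ√T = 0.2517·√1.3995 = 0.297762
d₁ = (ln(S/K) + (r+σ²/2)T) / (σ√T) = (ln(150.38/155.19) + (0.0289+0.2517²/2)·1.3995) / 0.297762 = (-0.031485 + 0.084777) / 0.297762 = 0.178975
d₂ = d₁ − σ√T = 0.178975 − 0.297762 = -0.118787
e^{−rT} = e^{−0.0289·1.3995} = 0.960361
N(−d₁) = 0.428979,  N(−d₂) = 0.547278
Put price V = K·e^{−rT}·N(−d₂) − S·N(−d₁) = 81.565500 − 64.509815 = 17.055685
ρ = −K·T·e^{−rT}·N(−d₂) = -114.150917

price = 17.055685
ρ = -114.150917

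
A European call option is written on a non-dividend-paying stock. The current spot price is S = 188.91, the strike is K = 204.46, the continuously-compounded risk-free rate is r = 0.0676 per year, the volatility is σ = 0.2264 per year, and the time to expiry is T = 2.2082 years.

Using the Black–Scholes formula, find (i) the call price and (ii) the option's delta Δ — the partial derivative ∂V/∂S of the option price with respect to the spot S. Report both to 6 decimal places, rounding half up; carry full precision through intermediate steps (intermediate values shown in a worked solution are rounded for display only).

price = 31.304826
Δ = 0.646837

σ√T = 0.2264·√2.2082 = 0.336431
d₁ = (ln(S/K) + (r+σ²/2)T) / (σ√T) = (ln(188.91/204.46) + (0.0676+0.2264²/2)·2.2082) / 0.336431 = (-0.079102 + 0.205867) / 0.336431 = 0.376795
d₂ = d₁ − σ√T = 0.376795 − 0.336431 = 0.040365
e^{−rT} = e^{−0.0676·2.2082} = 0.861333
N(d₁) = 0.646837,  N(d₂) = 0.516099
Call price V = S·N(d₁) − K·e^{−rT}·N(d₂) = 122.193998 − 90.889171 = 31.304826
Δ = N(d₁) = 0.646837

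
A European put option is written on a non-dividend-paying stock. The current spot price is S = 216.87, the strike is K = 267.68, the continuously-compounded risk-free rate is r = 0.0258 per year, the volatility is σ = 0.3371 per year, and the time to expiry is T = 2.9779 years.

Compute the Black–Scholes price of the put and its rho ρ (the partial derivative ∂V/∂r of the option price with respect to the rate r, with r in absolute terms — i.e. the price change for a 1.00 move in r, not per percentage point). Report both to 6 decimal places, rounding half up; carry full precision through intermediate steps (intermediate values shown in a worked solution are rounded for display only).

price = 70.040887
ρ = -515.754840

σ√T = 0.3371·√2.9779 = 0.581720
d₁ = (ln(S/K) + (r+σ²/2)T) / (σ√T) = (ln(216.87/267.68) + (0.0258+0.3371²/2)·2.9779) / 0.581720 = (-0.210494 + 0.246029) / 0.581720 = 0.061085
d₂ = d₁ − σ√T = 0.061085 − 0.581720 = -0.520634
e^{−rT} = e^{−0.0258·2.9779} = 0.926047
N(−d₁) = 0.475646,  N(−d₂) = 0.698689
Put price V = K·e^{−rT}·N(−d₂) − S·N(−d₁) = 173.194144 − 103.153257 = 70.040887
ρ = −K·T·e^{−rT}·N(−d₂) = -515.754840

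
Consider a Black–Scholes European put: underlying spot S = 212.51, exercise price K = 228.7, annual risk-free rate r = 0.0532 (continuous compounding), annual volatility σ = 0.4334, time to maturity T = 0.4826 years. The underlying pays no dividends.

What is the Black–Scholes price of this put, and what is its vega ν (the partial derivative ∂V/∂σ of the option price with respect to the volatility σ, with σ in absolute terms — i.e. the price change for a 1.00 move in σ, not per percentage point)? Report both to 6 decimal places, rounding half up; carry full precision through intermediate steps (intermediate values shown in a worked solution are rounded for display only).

σ√T = 0.4334·√0.4826 = 0.301080
d₁ = (ln(S/K) + (r+σ²/2)T) / (σ√T) = (ln(212.51/228.7) + (0.0532+0.4334²/2)·0.4826) / 0.301080 = (-0.073422 + 0.070999) / 0.301080 = -0.008048
d₂ = d₁ − σ√T = -0.008048 − 0.301080 = -0.309128
e^{−rT} = e^{−0.0532·0.4826} = 0.974652
N(−d₁) = 0.503211,  N(−d₂) = 0.621388
Put price V = K·e^{−rT}·N(−d₂) − S·N(−d₁) = 138.509259 − 106.937273 = 31.571986
φ(d₁) = (1/√(2π))·e^{−d₁²/2} = 0.398929
ν = S·φ(d₁)·√T = 58.893726

price = 31.571986
ν = 58.893726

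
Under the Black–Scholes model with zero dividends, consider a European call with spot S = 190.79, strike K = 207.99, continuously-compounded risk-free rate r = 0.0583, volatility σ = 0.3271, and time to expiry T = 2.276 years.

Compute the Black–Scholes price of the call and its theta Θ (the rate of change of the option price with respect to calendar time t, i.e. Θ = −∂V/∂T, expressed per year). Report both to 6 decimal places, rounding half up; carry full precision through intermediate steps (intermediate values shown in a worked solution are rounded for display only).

price = 40.820385
Θ = -12.450995

σ√T = 0.3271·√2.276 = 0.493477
d₁ = (ln(S/K) + (r+σ²/2)T) / (σ√T) = (ln(190.79/207.99) + (0.0583+0.3271²/2)·2.276) / 0.493477 = (-0.086317 + 0.254450) / 0.493477 = 0.340713
d₂ = d₁ − σ√T = 0.340713 − 0.493477 = -0.152764
e^{−rT} = e^{−0.0583·2.276} = 0.875736
N(d₁) = 0.633340,  N(d₂) = 0.439292
Call price V = S·N(d₁) − K·e^{−rT}·N(d₂) = 120.834950 − 80.014565 = 40.820385
φ(d₁) = (1/√(2π))·e^{−d₁²/2} = 0.376446
Θ = −S·φ(d₁)·σ/(2√T) − r·K·e^{−rT}·N(d₂) = −7.786146 − 4.664849 = -12.450995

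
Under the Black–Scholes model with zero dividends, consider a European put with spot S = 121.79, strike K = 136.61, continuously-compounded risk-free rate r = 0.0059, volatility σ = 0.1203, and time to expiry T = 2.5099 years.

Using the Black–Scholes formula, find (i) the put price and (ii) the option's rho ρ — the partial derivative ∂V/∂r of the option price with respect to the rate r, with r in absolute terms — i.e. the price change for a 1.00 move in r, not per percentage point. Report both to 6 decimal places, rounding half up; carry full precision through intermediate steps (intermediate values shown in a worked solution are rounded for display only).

price = 17.443458
ρ = -247.434674

σ√T = 0.1203·√2.5099 = 0.190587
d₁ = (ln(S/K) + (r+σ²/2)T) / (σ√T) = (ln(121.79/136.61) + (0.0059+0.1203²/2)·2.5099) / 0.190587 = (-0.114832 + 0.032970) / 0.190587 = -0.429524
d₂ = d₁ − σ√T = -0.429524 − 0.190587 = -0.620111
e^{−rT} = e^{−0.0059·2.5099} = 0.985301
N(−d₁) = 0.666229,  N(−d₂) = 0.732408
Put price V = K·e^{−rT}·N(−d₂) − S·N(−d₁) = 98.583479 − 81.140021 = 17.443458
ρ = −K·T·e^{−rT}·N(−d₂) = -247.434674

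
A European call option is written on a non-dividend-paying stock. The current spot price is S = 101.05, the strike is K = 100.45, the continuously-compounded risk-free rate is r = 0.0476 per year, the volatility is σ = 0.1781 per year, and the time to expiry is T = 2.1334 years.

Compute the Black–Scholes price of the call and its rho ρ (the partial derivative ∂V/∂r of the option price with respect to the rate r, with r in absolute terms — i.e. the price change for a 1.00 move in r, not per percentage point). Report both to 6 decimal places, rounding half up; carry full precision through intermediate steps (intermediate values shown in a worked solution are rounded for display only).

σ√T = 0.1781·√2.1334 = 0.260136
d₁ = (ln(S/K) + (r+σ²/2)T) / (σ√T) = (ln(101.05/100.45) + (0.0476+0.1781²/2)·2.1334) / 0.260136 = (0.005955 + 0.135385) / 0.260136 = 0.543334
d₂ = d₁ − σ√T = 0.543334 − 0.260136 = 0.283198
e^{−rT} = e^{−0.0476·2.1334} = 0.903436
N(d₁) = 0.706550,  N(d₂) = 0.611487
Call price V = S·N(d₁) − K·e^{−rT}·N(d₂) = 71.396871 − 55.492581 = 15.904290
ρ = K·T·e^{−rT}·N(d₂) = 118.387872

price = 15.904290
ρ = 118.387872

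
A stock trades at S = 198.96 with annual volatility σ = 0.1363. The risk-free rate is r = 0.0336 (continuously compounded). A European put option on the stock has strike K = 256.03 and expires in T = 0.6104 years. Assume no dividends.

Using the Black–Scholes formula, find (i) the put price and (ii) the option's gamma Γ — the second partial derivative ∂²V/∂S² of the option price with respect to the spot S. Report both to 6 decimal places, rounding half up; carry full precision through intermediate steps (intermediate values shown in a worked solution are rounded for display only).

σ√T = 0.1363·√0.6104 = 0.106489
d₁ = (ln(S/K) + (r+σ²/2)T) / (σ√T) = (ln(198.96/256.03) + (0.0336+0.1363²/2)·0.6104) / 0.106489 = (-0.252191 + 0.026179) / 0.106489 = -2.122401
d₂ = d₁ − σ√T = -2.122401 − 0.106489 = -2.228889
e^{−rT} = e^{−0.0336·0.6104} = 0.979699
N(−d₁) = 0.983098,  N(−d₂) = 0.987089
Put price V = K·e^{−rT}·N(−d₂) − S·N(−d₁) = 247.594043 − 195.597167 = 51.996876
φ(d₁) = (1/√(2π))·e^{−d₁²/2} = 0.041952
Γ = φ(d₁) / (S·σ·√T) = 0.001980

price = 51.996876
Γ = 0.001980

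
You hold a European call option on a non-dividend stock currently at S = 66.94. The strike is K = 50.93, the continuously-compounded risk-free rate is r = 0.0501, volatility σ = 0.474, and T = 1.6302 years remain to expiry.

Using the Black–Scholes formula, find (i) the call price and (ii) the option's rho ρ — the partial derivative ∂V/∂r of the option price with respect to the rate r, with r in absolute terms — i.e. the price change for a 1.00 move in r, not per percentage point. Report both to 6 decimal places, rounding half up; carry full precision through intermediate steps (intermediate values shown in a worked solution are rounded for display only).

price = 25.710678
ρ = 46.811607

σ√T = 0.474·√1.6302 = 0.605200
d₁ = (ln(S/K) + (r+σ²/2)T) / (σ√T) = (ln(66.94/50.93) + (0.0501+0.474²/2)·1.6302) / 0.605200 = (0.273345 + 0.264806) / 0.605200 = 0.889212
d₂ = d₁ − σ√T = 0.889212 − 0.605200 = 0.284012
e^{−rT} = e^{−0.0501·1.6302} = 0.921573
N(d₁) = 0.813055,  N(d₂) = 0.611800
Call price V = S·N(d₁) − K·e^{−rT}·N(d₂) = 54.425931 − 28.715254 = 25.710678
ρ = K·T·e^{−rT}·N(d₂) = 46.811607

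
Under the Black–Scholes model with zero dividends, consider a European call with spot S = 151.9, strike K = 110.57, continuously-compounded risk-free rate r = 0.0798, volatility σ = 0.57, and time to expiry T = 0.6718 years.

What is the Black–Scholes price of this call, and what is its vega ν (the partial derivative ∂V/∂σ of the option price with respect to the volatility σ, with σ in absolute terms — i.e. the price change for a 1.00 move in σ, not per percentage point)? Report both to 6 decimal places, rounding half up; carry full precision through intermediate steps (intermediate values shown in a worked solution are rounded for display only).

σ√T = 0.57·√0.6718 = 0.467191
d₁ = (ln(S/K) + (r+σ²/2)T) / (σ√T) = (ln(151.9/110.57) + (0.0798+0.57²/2)·0.6718) / 0.467191 = (0.317574 + 0.162744) / 0.467191 = 1.028095
d₂ = d₁ − σ√T = 1.028095 − 0.467191 = 0.560904
e^{−rT} = e^{−0.0798·0.6718} = 0.947802
N(d₁) = 0.848047,  N(d₂) = 0.712568
Call price V = S·N(d₁) − K·e^{−rT}·N(d₂) = 128.818404 − 74.676074 = 54.142330
φ(d₁) = (1/√(2π))·e^{−d₁²/2} = 0.235174
ν = S·φ(d₁)·√T = 29.279773

price = 54.142330
ν = 29.279773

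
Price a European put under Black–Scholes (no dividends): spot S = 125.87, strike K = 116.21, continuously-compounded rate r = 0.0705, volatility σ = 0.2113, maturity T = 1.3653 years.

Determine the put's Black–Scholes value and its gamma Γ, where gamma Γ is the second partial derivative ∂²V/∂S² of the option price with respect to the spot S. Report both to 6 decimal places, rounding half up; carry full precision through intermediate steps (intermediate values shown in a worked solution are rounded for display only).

σ√T = 0.2113·√1.3653 = 0.246896
d₁ = (ln(S/K) + (r+σ²/2)T) / (σ√T) = (ln(125.87/116.21) + (0.0705+0.2113²/2)·1.3653) / 0.246896 = (0.079851 + 0.126732) / 0.246896 = 0.836722
d₂ = d₁ − σ√T = 0.836722 − 0.246896 = 0.589827
e^{−rT} = e^{−0.0705·1.3653} = 0.908234
N(−d₁) = 0.201374,  N(−d₂) = 0.277653
Put price V = K·e^{−rT}·N(−d₂) − S·N(−d₁) = 29.305167 − 25.346991 = 3.958176
φ(d₁) = (1/√(2π))·e^{−d₁²/2} = 0.281115
Γ = φ(d₁) / (S·σ·√T) = 0.009046

price = 3.958176
Γ = 0.009046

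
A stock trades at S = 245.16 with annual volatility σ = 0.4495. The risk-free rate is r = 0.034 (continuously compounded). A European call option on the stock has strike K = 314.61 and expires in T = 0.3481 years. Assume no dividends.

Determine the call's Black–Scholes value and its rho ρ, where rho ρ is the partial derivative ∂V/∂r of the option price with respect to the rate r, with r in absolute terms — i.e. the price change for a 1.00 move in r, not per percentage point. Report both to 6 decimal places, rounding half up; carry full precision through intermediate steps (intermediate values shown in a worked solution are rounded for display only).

σ√T = 0.4495·√0.3481 = 0.265205
d₁ = (ln(S/K) + (r+σ²/2)T) / (σ√T) = (ln(245.16/314.61) + (0.034+0.4495²/2)·0.3481) / 0.265205 = (-0.249423 + 0.047002) / 0.265205 = -0.763260
d₂ = d₁ − σ√T = -0.763260 − 0.265205 = -1.028465
e^{−rT} = e^{−0.034·0.3481} = 0.988234
N(d₁) = 0.222654,  N(d₂) = 0.151865
Call price V = S·N(d₁) − K·e^{−rT}·N(d₂) = 54.585869 − 47.216256 = 7.369613
ρ = K·T·e^{−rT}·N(d₂) = 16.435979

price = 7.369613
ρ = 16.435979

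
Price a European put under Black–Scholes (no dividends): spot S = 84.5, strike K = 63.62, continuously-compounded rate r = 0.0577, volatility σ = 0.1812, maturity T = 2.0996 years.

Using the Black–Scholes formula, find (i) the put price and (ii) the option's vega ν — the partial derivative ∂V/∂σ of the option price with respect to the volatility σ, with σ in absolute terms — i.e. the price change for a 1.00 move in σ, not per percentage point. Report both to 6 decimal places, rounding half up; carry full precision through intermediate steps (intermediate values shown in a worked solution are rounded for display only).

price = 0.478745
ν = 12.038204

σ√T = 0.1812·√2.0996 = 0.262559
d₁ = (ln(S/K) + (r+σ²/2)T) / (σ√T) = (ln(84.5/63.62) + (0.0577+0.1812²/2)·2.0996) / 0.262559 = (0.283824 + 0.155615) / 0.262559 = 1.673679
d₂ = d₁ − σ√T = 1.673679 − 0.262559 = 1.411121
e^{−rT} = e^{−0.0577·2.0996} = 0.885904
N(−d₁) = 0.047097,  N(−d₂) = 0.079105
Put price V = K·e^{−rT}·N(−d₂) − S·N(−d₁) = 4.458427 − 3.979682 = 0.478745
φ(d₁) = (1/√(2π))·e^{−d₁²/2} = 0.098319
ν = S·φ(d₁)·√T = 12.038204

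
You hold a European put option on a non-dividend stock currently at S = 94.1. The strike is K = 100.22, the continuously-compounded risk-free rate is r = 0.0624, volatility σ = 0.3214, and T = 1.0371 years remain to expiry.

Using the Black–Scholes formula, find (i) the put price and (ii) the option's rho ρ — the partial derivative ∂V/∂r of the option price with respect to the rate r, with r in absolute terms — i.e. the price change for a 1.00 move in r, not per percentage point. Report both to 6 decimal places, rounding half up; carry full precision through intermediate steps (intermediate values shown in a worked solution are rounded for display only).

σ√T = 0.3214·√1.0371 = 0.327308
d₁ = (ln(S/K) + (r+σ²/2)T) / (σ√T) = (ln(94.1/100.22) + (0.0624+0.3214²/2)·1.0371) / 0.327308 = (-0.063010 + 0.118280) / 0.327308 = 0.168864
d₂ = d₁ − σ√T = 0.168864 − 0.327308 = -0.158444
e^{−rT} = e^{−0.0624·1.0371} = 0.937335
N(−d₁) = 0.432952,  N(−d₂) = 0.562946
Put price V = K·e^{−rT}·N(−d₂) − S·N(−d₁) = 52.882998 − 40.740766 = 12.142232
ρ = −K·T·e^{−rT}·N(−d₂) = -54.844957

price = 12.142232
ρ = -54.844957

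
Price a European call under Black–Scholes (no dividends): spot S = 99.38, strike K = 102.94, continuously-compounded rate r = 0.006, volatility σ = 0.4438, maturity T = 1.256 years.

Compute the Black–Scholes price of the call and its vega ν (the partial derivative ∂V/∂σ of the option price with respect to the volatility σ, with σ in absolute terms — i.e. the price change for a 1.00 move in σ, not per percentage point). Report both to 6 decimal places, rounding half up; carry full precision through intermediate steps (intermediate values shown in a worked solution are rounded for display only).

price = 18.427983
ν = 43.612305

σ√T = 0.4438·√1.256 = 0.497373
d₁ = (ln(S/K) + (r+σ²/2)T) / (σ√T) = (ln(99.38/102.94) + (0.006+0.4438²/2)·1.256) / 0.497373 = (-0.035195 + 0.131226) / 0.497373 = 0.193075
d₂ = d₁ − σ√T = 0.193075 − 0.497373 = -0.304297
e^{−rT} = e^{−0.006·1.256} = 0.992492
N(d₁) = 0.576550,  N(d₂) = 0.380451
Call price V = S·N(d₁) − K·e^{−rT}·N(d₂) = 57.297545 − 38.869561 = 18.427983
φ(d₁) = (1/√(2π))·e^{−d₁²/2} = 0.391575
ν = S·φ(d₁)·√T = 43.612305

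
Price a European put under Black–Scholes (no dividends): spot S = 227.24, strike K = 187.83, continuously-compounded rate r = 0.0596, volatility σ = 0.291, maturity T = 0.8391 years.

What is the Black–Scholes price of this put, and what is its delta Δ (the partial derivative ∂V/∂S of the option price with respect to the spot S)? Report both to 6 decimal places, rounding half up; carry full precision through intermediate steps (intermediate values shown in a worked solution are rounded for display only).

σ√T = 0.291·√0.8391 = 0.266563
d₁ = (ln(S/K) + (r+σ²/2)T) / (σ√T) = (ln(227.24/187.83) + (0.0596+0.291²/2)·0.8391) / 0.266563 = (0.190469 + 0.085538) / 0.266563 = 1.035431
d₂ = d₁ − σ√T = 1.035431 − 0.266563 = 0.768868
e^{−rT} = e^{−0.0596·0.8391} = 0.951220
N(−d₁) = 0.150234,  N(−d₂) = 0.220986
Put price V = K·e^{−rT}·N(−d₂) − S·N(−d₁) = 39.482978 − 34.139113 = 5.343865
Δ = −N(−d₁) = -0.150234

price = 5.343865
Δ = -0.150234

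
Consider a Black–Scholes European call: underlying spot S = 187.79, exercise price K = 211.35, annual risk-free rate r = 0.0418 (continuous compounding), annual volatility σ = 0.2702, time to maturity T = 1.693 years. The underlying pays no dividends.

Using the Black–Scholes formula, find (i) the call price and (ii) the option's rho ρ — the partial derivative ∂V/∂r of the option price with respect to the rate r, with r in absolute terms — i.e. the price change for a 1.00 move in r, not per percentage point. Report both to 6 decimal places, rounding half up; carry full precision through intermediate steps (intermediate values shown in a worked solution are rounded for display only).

σ√T = 0.2702·√1.693 = 0.351572
d₁ = (ln(S/K) + (r+σ²/2)T) / (σ√T) = (ln(187.79/211.35) + (0.0418+0.2702²/2)·1.693) / 0.351572 = (-0.118191 + 0.132569) / 0.351572 = 0.040895
d₂ = d₁ − σ√T = 0.040895 − 0.351572 = -0.310677
e^{−rT} = e^{−0.0418·1.693} = 0.931679
N(d₁) = 0.516310,  N(d₂) = 0.378023
Call price V = S·N(d₁) − K·e^{−rT}·N(d₂) = 96.957887 − 74.436650 = 22.521237
ρ = K·T·e^{−rT}·N(d₂) = 126.021249

price = 22.521237
ρ = 126.021249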